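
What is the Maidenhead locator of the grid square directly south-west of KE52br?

Longitude subsquare b = 1; −1 → 0 = a.
Latitude subsquare r = 17; −1 → 16 = q.

KE52aq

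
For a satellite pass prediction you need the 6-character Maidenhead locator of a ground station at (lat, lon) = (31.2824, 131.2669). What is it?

PM51pg

Offset from 180°W / 90°S: lon 311.2669°, lat 121.2824°.
Field: lon ⌊311.2669/20⌋ = 15 → P; lat ⌊121.2824/10⌋ = 12 → M.
Square: lon ⌊11.2669/2⌋ = 5; lat ⌊1.2824/1⌋ = 1.
Subsquare: lon ⌊1.2669/0.0833333⌋ = 15 → p; lat ⌊0.2824/0.0416667⌋ = 6 → g.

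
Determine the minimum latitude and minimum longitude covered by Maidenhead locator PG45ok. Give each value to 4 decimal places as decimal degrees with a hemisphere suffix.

24.5833° S, 129.1667° E

Field P=15, G=6: +15·20° lon, +6·10° lat → SW at lon 120°, lat -30°.
Square 4, 5: +4·2° lon, +5·1° lat → SW at lon 128°, lat -25°.
Subsquare o=14, k=10: +14·0.0833333° lon, +10·0.0416667° lat → SW at lon 129.167°, lat -24.5833°.
latitude 24.5833° S, longitude 129.1667° E.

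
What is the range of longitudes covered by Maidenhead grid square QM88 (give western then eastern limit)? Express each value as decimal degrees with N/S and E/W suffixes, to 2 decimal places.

Field Q=16, M=12: +16·20° lon, +12·10° lat → SW at lon 140°, lat 30°.
Square 8, 8: +8·2° lon, +8·1° lat → SW at lon 156°, lat 38°.
Cell spans 2° lon × 1° lat.
west 156.00° E, east 158.00° E.

156.00° E, 158.00° E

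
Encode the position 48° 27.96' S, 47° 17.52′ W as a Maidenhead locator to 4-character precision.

Shift to the Maidenhead origin (180°W, 90°S): lon 132.71, lat 41.53.
Field: 132.71/20 → 6 → G, 41.53/10 → 4 → E; chars GE.
Square: 12.71/2 → 6, 1.53/1 → 1; chars 61.

GE61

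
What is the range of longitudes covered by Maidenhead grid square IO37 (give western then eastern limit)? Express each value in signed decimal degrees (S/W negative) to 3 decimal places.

-14.000, -12.000

Field I=8, O=14: +8·20° lon, +14·10° lat → SW at lon -20°, lat 50°.
Square 3, 7: +3·2° lon, +7·1° lat → SW at lon -14°, lat 57°.
Cell spans 2° lon × 1° lat.
west -14.000, east -12.000.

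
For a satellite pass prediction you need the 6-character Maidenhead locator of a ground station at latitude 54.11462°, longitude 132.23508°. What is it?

PO64cc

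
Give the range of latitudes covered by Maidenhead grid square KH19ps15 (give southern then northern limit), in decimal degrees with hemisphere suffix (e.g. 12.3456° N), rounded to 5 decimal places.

Field K=10, H=7: +10·20° lon, +7·10° lat → SW at lon 20°, lat -20°.
Square 1, 9: +1·2° lon, +9·1° lat → SW at lon 22°, lat -11°.
Subsquare p=15, s=18: +15·0.0833333° lon, +18·0.0416667° lat → SW at lon 23.25°, lat -10.25°.
Extended square 1, 5: +1·0.00833333° lon, +5·0.00416667° lat → SW at lon 23.2583°, lat -10.2292°.
Cell spans 0.00833333° lon × 0.00416667° lat.
south 10.22917° S, north 10.22500° S.

10.22917° S, 10.22500° S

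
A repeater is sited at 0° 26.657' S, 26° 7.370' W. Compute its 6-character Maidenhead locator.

Offset from 180°W / 90°S: lon 153.8772°, lat 89.5557°.
Field: 153.8772/20 → 7 → H, 89.5557/10 → 8 → I; chars HI.
Square: 13.8772/2 → 6, 9.5557/1 → 9; chars 69.
Subsquare: 1.8772/0.0833333 → 22 → w, 0.5557/0.0416667 → 13 → n; chars wn.

HI69wn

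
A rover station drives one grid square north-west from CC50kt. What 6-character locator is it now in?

CC50ju

Longitude subsquare k = 10; −1 → 9 = j.
Latitude subsquare t = 19; +1 → 20 = u.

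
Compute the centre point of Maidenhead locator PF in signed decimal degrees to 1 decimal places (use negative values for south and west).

-35.0, 130.0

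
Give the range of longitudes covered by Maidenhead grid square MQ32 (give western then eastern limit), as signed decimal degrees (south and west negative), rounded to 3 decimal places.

66.000, 68.000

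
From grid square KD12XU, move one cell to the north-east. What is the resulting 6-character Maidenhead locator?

KD22av

Longitude subsquare x = 23; +1 → 24, wraps to 0 = a, carry into square.
Longitude square 1; +1 → 2.
Latitude subsquare u = 20; +1 → 21 = v.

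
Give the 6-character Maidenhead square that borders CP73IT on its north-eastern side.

CP73ju

Longitude subsquare i = 8; +1 → 9 = j.
Latitude subsquare t = 19; +1 → 20 = u.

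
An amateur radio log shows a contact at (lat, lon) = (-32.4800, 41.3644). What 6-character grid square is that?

LF07qm

Offset from 180°W / 90°S: lon 221.3644°, lat 57.5200°.
Field (20°×10°, letters A–R): lon ⌊221.3644/20⌋ = 11 → L; lat ⌊57.5200/10⌋ = 5 → F.
Square (2°×1°, digits 0–9): lon ⌊1.3644/2⌋ = 0; lat ⌊7.5200/1⌋ = 7.
Subsquare (5′×2.5′, letters a–x): lon ⌊1.3644/0.0833333⌋ = 16 → q; lat ⌊0.5200/0.0416667⌋ = 12 → m.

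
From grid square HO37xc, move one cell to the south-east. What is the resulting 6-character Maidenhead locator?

Longitude subsquare x = 23; +1 → 24, wraps to 0 = a, carry into square.
Longitude square 3; +1 → 4.
Latitude subsquare c = 2; −1 → 1 = b.

HO47ab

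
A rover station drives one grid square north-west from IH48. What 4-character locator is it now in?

IH39

Longitude square 4; −1 → 3.
Latitude square 8; +1 → 9.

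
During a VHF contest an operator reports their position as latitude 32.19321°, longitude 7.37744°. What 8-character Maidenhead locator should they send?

JM32qe56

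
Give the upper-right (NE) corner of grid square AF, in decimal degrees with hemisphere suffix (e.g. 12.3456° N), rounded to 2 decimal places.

30.00° S, 160.00° W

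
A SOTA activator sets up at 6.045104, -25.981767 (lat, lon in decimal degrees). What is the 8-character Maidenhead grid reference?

HJ76ab20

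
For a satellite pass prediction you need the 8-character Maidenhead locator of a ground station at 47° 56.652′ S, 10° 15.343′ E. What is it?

JE52db03

Shift to the Maidenhead origin (180°W, 90°S): lon 190.25572, lat 42.05580.
Field: lon ⌊190.25572/20⌋ = 9 → J; lat ⌊42.05580/10⌋ = 4 → E.
Square: lon ⌊10.25572/2⌋ = 5; lat ⌊2.05580/1⌋ = 2.
Subsquare: lon ⌊0.25572/0.0833333⌋ = 3 → d; lat ⌊0.05580/0.0416667⌋ = 1 → b.
Extended square: lon ⌊0.00572/0.00833333⌋ = 0; lat ⌊0.01413/0.00416667⌋ = 3.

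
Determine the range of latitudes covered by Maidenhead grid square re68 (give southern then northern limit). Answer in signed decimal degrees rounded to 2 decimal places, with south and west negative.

Field R=17, E=4: +17·20° lon, +4·10° lat → SW at lon 160°, lat -50°.
Square 6, 8: +6·2° lon, +8·1° lat → SW at lon 172°, lat -42°.
Cell spans 2° lon × 1° lat.
south -42.00, north -41.00.

-42.00, -41.00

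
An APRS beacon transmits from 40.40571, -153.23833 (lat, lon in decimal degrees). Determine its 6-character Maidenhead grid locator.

BN30jj

Shift to the Maidenhead origin (180°W, 90°S): lon 26.7617, lat 130.4057.
Field: 26.7617/20 → 1 → B, 130.4057/10 → 13 → N; chars BN.
Square: 6.7617/2 → 3, 0.4057/1 → 0; chars 30.
Subsquare: 0.7617/0.0833333 → 9 → j, 0.4057/0.0416667 → 9 → j; chars jj.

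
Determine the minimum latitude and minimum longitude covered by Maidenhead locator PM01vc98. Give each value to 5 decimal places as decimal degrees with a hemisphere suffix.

31.11667° N, 121.82500° E

Field P=15, M=12: +15·20° lon, +12·10° lat → SW at lon 120°, lat 30°.
Square 0, 1: +0·2° lon, +1·1° lat → SW at lon 120°, lat 31°.
Subsquare v=21, c=2: +21·0.0833333° lon, +2·0.0416667° lat → SW at lon 121.75°, lat 31.0833°.
Extended square 9, 8: +9·0.00833333° lon, +8·0.00416667° lat → SW at lon 121.825°, lat 31.1167°.
latitude 31.11667° N, longitude 121.82500° E.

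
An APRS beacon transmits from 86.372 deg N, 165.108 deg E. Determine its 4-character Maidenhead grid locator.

Offset from 180°W / 90°S: lon 345.11°, lat 176.37°.
Field (20°×10°, letters A–R): lon ⌊345.11/20⌋ = 17 → R; lat ⌊176.37/10⌋ = 17 → R.
Square (2°×1°, digits 0–9): lon ⌊5.11/2⌋ = 2; lat ⌊6.37/1⌋ = 6.

RR26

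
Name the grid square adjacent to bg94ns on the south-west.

Longitude subsquare n = 13; −1 → 12 = m.
Latitude subsquare s = 18; −1 → 17 = r.

BG94mr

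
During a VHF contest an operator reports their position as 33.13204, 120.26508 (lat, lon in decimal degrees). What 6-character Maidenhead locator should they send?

PM03dd

Add 180° to longitude and 90° to latitude: 300.2651, 123.1320.
Field: lon ⌊300.2651/20⌋ = 15 → P; lat ⌊123.1320/10⌋ = 12 → M.
Square: lon ⌊0.2651/2⌋ = 0; lat ⌊3.1320/1⌋ = 3.
Subsquare: lon ⌊0.2651/0.0833333⌋ = 3 → d; lat ⌊0.1320/0.0416667⌋ = 3 → d.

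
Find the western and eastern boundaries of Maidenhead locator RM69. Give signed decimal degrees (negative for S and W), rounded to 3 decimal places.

172.000, 174.000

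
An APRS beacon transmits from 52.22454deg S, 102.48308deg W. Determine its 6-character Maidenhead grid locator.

DD87ss

Shift to the Maidenhead origin (180°W, 90°S): lon 77.5169, lat 37.7755.
Field (20°×10°, letters A–R): lon ⌊77.5169/20⌋ = 3 → D; lat ⌊37.7755/10⌋ = 3 → D.
Square (2°×1°, digits 0–9): lon ⌊17.5169/2⌋ = 8; lat ⌊7.7755/1⌋ = 7.
Subsquare (5′×2.5′, letters a–x): lon ⌊1.5169/0.0833333⌋ = 18 → s; lat ⌊0.7755/0.0416667⌋ = 18 → s.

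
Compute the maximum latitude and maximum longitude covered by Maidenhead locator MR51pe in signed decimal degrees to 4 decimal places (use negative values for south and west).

81.2083, 71.3333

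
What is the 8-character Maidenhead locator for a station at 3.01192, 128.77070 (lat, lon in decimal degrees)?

PJ43ja22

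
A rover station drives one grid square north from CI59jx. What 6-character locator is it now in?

CJ50ja

Latitude subsquare x = 23; +1 → 24, wraps to 0 = a, carry into square.
Latitude square 9; +1 → 10, wraps to 0, carry into field.
Latitude field I = 8; +1 → 9 = J.
The longitude characters are unchanged.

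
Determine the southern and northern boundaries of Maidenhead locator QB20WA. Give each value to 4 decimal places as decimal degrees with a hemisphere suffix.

Field Q=16, B=1: +16·20° lon, +1·10° lat → SW at lon 140°, lat -80°.
Square 2, 0: +2·2° lon, +0·1° lat → SW at lon 144°, lat -80°.
Subsquare w=22, a=0: +22·0.0833333° lon, +0·0.0416667° lat → SW at lon 145.833°, lat -80°.
Cell spans 0.0833333° lon × 0.0416667° lat.
south 80.0000° S, north 79.9583° S.

80.0000° S, 79.9583° S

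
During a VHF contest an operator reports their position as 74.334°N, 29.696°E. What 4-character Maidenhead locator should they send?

KQ44

Shift to the Maidenhead origin (180°W, 90°S): lon 209.70, lat 164.33.
Field (20°×10°, letters A–R): lon ⌊209.70/20⌋ = 10 → K; lat ⌊164.33/10⌋ = 16 → Q.
Square (2°×1°, digits 0–9): lon ⌊9.70/2⌋ = 4; lat ⌊4.33/1⌋ = 4.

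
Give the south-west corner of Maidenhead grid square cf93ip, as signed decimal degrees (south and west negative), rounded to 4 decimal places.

-36.3750, -121.3333

Field C=2, F=5: +2·20° lon, +5·10° lat → SW at lon -140°, lat -40°.
Square 9, 3: +9·2° lon, +3·1° lat → SW at lon -122°, lat -37°.
Subsquare i=8, p=15: +8·0.0833333° lon, +15·0.0416667° lat → SW at lon -121.333°, lat -36.375°.
latitude -36.3750, longitude -121.3333.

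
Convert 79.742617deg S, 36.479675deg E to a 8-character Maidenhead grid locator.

Shift to the Maidenhead origin (180°W, 90°S): lon 216.47967, lat 10.25738.
Field: 216.47967/20 → 10 → K, 10.25738/10 → 1 → B; chars KB.
Square: 16.47967/2 → 8, 0.25738/1 → 0; chars 80.
Subsquare: 0.47967/0.0833333 → 5 → f, 0.25738/0.0416667 → 6 → g; chars fg.
Extended square: 0.06301/0.00833333 → 7, 0.00738/0.00416667 → 1; chars 71.

KB80fg71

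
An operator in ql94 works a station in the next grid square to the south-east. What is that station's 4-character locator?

Longitude square 9; +1 → 10, wraps to 0, carry into field.
Longitude field Q = 16; +1 → 17 = R.
Latitude square 4; −1 → 3.

RL03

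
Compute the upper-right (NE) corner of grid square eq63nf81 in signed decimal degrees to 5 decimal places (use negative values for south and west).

73.21667, -86.84167

Field E=4, Q=16: +4·20° lon, +16·10° lat → SW at lon -100°, lat 70°.
Square 6, 3: +6·2° lon, +3·1° lat → SW at lon -88°, lat 73°.
Subsquare n=13, f=5: +13·0.0833333° lon, +5·0.0416667° lat → SW at lon -86.9167°, lat 73.2083°.
Extended square 8, 1: +8·0.00833333° lon, +1·0.00416667° lat → SW at lon -86.85°, lat 73.2125°.
Cell spans 0.00833333° lon × 0.00416667° lat. NE corner is SW corner plus one full cell.
latitude 73.21667, longitude -86.84167.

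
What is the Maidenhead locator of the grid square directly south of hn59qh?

HN59qg

Latitude subsquare h = 7; −1 → 6 = g.
The longitude characters are unchanged.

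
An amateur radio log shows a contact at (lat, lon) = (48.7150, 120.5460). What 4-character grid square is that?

PN08

Shift to the Maidenhead origin (180°W, 90°S): lon 300.55, lat 138.72.
Field: lon ⌊300.55/20⌋ = 15 → P; lat ⌊138.72/10⌋ = 13 → N.
Square: lon ⌊0.55/2⌋ = 0; lat ⌊8.72/1⌋ = 8.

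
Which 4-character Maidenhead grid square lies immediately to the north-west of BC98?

Longitude square 9; −1 → 8.
Latitude square 8; +1 → 9.

BC89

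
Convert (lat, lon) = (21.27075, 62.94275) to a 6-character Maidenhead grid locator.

Add 180° to longitude and 90° to latitude: 242.9427, 111.2707.
Field: 242.9427/20 → 12 → M, 111.2707/10 → 11 → L; chars ML.
Square: 2.9427/2 → 1, 1.2707/1 → 1; chars 11.
Subsquare: 0.9427/0.0833333 → 11 → l, 0.2707/0.0416667 → 6 → g; chars lg.

ML11lg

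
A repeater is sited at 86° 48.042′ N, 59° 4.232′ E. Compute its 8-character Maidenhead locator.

LR96mt82

Add 180° to longitude and 90° to latitude: 239.07053, 176.80070.
Field: 239.07053/20 → 11 → L, 176.80070/10 → 17 → R; chars LR.
Square: 19.07053/2 → 9, 6.80070/1 → 6; chars 96.
Subsquare: 1.07053/0.0833333 → 12 → m, 0.80070/0.0416667 → 19 → t; chars mt.
Extended square: 0.07053/0.00833333 → 8, 0.00903/0.00416667 → 2; chars 82.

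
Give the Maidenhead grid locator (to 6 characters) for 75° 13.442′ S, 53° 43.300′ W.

GB34ds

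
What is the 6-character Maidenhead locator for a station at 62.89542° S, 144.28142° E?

Add 180° to longitude and 90° to latitude: 324.2814, 27.1046.
Field: lon ⌊324.2814/20⌋ = 16 → Q; lat ⌊27.1046/10⌋ = 2 → C.
Square: lon ⌊4.2814/2⌋ = 2; lat ⌊7.1046/1⌋ = 7.
Subsquare: lon ⌊0.2814/0.0833333⌋ = 3 → d; lat ⌊0.1046/0.0416667⌋ = 2 → c.

QC27dc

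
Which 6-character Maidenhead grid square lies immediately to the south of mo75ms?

Latitude subsquare s = 18; −1 → 17 = r.
The longitude characters are unchanged.

MO75mr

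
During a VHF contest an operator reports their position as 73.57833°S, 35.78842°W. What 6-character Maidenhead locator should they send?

Offset from 180°W / 90°S: lon 144.2116°, lat 16.4217°.
Field: lon ⌊144.2116/20⌋ = 7 → H; lat ⌊16.4217/10⌋ = 1 → B.
Square: lon ⌊4.2116/2⌋ = 2; lat ⌊6.4217/1⌋ = 6.
Subsquare: lon ⌊0.2116/0.0833333⌋ = 2 → c; lat ⌊0.4217/0.0416667⌋ = 10 → k.

HB26ck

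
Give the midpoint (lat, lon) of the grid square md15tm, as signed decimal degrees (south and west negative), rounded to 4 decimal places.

-54.4792, 63.6250

Field M=12, D=3: +12·20° lon, +3·10° lat → SW at lon 60°, lat -60°.
Square 1, 5: +1·2° lon, +5·1° lat → SW at lon 62°, lat -55°.
Subsquare t=19, m=12: +19·0.0833333° lon, +12·0.0416667° lat → SW at lon 63.5833°, lat -54.5°.
Cell spans 0.0833333° lon × 0.0416667° lat. Centre is SW corner plus half of each.
latitude -54.4792, longitude 63.6250.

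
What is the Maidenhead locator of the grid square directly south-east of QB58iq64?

QB58iq73

Longitude extended square 6; +1 → 7.
Latitude extended square 4; −1 → 3.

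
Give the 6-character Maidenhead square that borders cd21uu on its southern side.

Latitude subsquare u = 20; −1 → 19 = t.
The longitude characters are unchanged.

CD21ut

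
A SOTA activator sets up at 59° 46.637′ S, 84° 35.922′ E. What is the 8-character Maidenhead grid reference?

Offset from 180°W / 90°S: lon 264.59870°, lat 30.22272°.
Field: 264.59870/20 → 13 → N, 30.22272/10 → 3 → D; chars ND.
Square: 4.59870/2 → 2, 0.22272/1 → 0; chars 20.
Subsquare: 0.59870/0.0833333 → 7 → h, 0.22272/0.0416667 → 5 → f; chars hf.
Extended square: 0.01537/0.00833333 → 1, 0.01438/0.00416667 → 3; chars 13.

ND20hf13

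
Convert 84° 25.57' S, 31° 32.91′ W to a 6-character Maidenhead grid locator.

Offset from 180°W / 90°S: lon 148.4515°, lat 5.5738°.
Field: 148.4515/20 → 7 → H, 5.5738/10 → 0 → A; chars HA.
Square: 8.4515/2 → 4, 5.5738/1 → 5; chars 45.
Subsquare: 0.4515/0.0833333 → 5 → f, 0.5738/0.0416667 → 13 → n; chars fn.

HA45fn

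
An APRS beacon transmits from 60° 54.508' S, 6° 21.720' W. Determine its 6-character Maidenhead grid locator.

Add 180° to longitude and 90° to latitude: 173.6380, 29.0915.
Field: 173.6380/20 → 8 → I, 29.0915/10 → 2 → C; chars IC.
Square: 13.6380/2 → 6, 9.0915/1 → 9; chars 69.
Subsquare: 1.6380/0.0833333 → 19 → t, 0.0915/0.0416667 → 2 → c; chars tc.

IC69tc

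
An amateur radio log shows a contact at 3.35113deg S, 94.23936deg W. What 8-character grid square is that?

Offset from 180°W / 90°S: lon 85.76064°, lat 86.64887°.
Field: 85.76064/20 → 4 → E, 86.64887/10 → 8 → I; chars EI.
Square: 5.76064/2 → 2, 6.64887/1 → 6; chars 26.
Subsquare: 1.76064/0.0833333 → 21 → v, 0.64887/0.0416667 → 15 → p; chars vp.
Extended square: 0.01064/0.00833333 → 1, 0.02387/0.00416667 → 5; chars 15.

EI26vp15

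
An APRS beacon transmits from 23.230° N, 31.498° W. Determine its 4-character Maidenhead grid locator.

HL43

Add 180° to longitude and 90° to latitude: 148.50, 113.23.
Field: 148.50/20 → 7 → H, 113.23/10 → 11 → L; chars HL.
Square: 8.50/2 → 4, 3.23/1 → 3; chars 43.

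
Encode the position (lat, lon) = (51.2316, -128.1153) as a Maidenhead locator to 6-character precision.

Shift to the Maidenhead origin (180°W, 90°S): lon 51.8847, lat 141.2316.
Field (20°×10°, letters A–R): 51.8847/20 → 2 → C, 141.2316/10 → 14 → O; chars CO.
Square (2°×1°, digits 0–9): 11.8847/2 → 5, 1.2316/1 → 1; chars 51.
Subsquare (5′×2.5′, letters a–x): 1.8847/0.0833333 → 22 → w, 0.2316/0.0416667 → 5 → f; chars wf.

CO51wf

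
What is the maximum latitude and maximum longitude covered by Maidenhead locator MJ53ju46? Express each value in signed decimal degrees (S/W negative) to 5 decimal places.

Field M=12, J=9: +12·20° lon, +9·10° lat → SW at lon 60°, lat 0°.
Square 5, 3: +5·2° lon, +3·1° lat → SW at lon 70°, lat 3°.
Subsquare j=9, u=20: +9·0.0833333° lon, +20·0.0416667° lat → SW at lon 70.75°, lat 3.83333°.
Extended square 4, 6: +4·0.00833333° lon, +6·0.00416667° lat → SW at lon 70.7833°, lat 3.85833°.
Cell spans 0.00833333° lon × 0.00416667° lat. NE corner is SW corner plus one full cell.
latitude 3.86250, longitude 70.79167.

3.86250, 70.79167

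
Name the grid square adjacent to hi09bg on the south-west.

Longitude subsquare b = 1; −1 → 0 = a.
Latitude subsquare g = 6; −1 → 5 = f.

HI09af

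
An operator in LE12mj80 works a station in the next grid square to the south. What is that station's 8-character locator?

Latitude extended square 0; −1 → -1, wraps to 9, carry into subsquare.
Latitude subsquare j = 9; −1 → 8 = i.
The longitude characters are unchanged.

LE12mi89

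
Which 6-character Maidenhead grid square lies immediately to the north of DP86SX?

Latitude subsquare x = 23; +1 → 24, wraps to 0 = a, carry into square.
Latitude square 6; +1 → 7.
The longitude characters are unchanged.

DP87sa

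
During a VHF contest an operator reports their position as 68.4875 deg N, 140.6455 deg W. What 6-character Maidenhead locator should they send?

BP98ql

Offset from 180°W / 90°S: lon 39.3545°, lat 158.4875°.
Field: 39.3545/20 → 1 → B, 158.4875/10 → 15 → P; chars BP.
Square: 19.3545/2 → 9, 8.4875/1 → 8; chars 98.
Subsquare: 1.3545/0.0833333 → 16 → q, 0.4875/0.0416667 → 11 → l; chars ql.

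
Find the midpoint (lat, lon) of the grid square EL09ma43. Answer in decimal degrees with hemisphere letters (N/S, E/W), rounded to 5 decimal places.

29.01458° N, 98.96250° W

Field E=4, L=11: +4·20° lon, +11·10° lat → SW at lon -100°, lat 20°.
Square 0, 9: +0·2° lon, +9·1° lat → SW at lon -100°, lat 29°.
Subsquare m=12, a=0: +12·0.0833333° lon, +0·0.0416667° lat → SW at lon -99°, lat 29°.
Extended square 4, 3: +4·0.00833333° lon, +3·0.00416667° lat → SW at lon -98.9667°, lat 29.0125°.
Cell spans 0.00833333° lon × 0.00416667° lat. Centre is SW corner plus half of each.
latitude 29.01458° N, longitude 98.96250° W.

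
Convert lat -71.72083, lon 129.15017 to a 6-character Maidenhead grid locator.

PB48ng

Shift to the Maidenhead origin (180°W, 90°S): lon 309.1502, lat 18.2792.
Field: 309.1502/20 → 15 → P, 18.2792/10 → 1 → B; chars PB.
Square: 9.1502/2 → 4, 8.2792/1 → 8; chars 48.
Subsquare: 1.1502/0.0833333 → 13 → n, 0.2792/0.0416667 → 6 → g; chars ng.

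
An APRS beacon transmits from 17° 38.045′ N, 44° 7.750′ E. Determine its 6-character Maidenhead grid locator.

Add 180° to longitude and 90° to latitude: 224.1292, 107.6341.
Field (20°×10°, letters A–R): 224.1292/20 → 11 → L, 107.6341/10 → 10 → K; chars LK.
Square (2°×1°, digits 0–9): 4.1292/2 → 2, 7.6341/1 → 7; chars 27.
Subsquare (5′×2.5′, letters a–x): 0.1292/0.0833333 → 1 → b, 0.6341/0.0416667 → 15 → p; chars bp.

LK27bp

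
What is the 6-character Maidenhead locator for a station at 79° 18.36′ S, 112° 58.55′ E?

OB60lq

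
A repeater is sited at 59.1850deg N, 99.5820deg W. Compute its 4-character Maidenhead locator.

EO09

Add 180° to longitude and 90° to latitude: 80.42, 149.19.
Field: 80.42/20 → 4 → E, 149.19/10 → 14 → O; chars EO.
Square: 0.42/2 → 0, 9.19/1 → 9; chars 09.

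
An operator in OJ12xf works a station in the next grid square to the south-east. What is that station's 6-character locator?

OJ22ae

Longitude subsquare x = 23; +1 → 24, wraps to 0 = a, carry into square.
Longitude square 1; +1 → 2.
Latitude subsquare f = 5; −1 → 4 = e.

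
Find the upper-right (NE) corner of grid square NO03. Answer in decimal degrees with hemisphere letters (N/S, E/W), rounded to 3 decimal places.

54.000° N, 82.000° E

Field N=13, O=14: +13·20° lon, +14·10° lat → SW at lon 80°, lat 50°.
Square 0, 3: +0·2° lon, +3·1° lat → SW at lon 80°, lat 53°.
Cell spans 2° lon × 1° lat. NE corner is SW corner plus one full cell.
latitude 54.000° N, longitude 82.000° E.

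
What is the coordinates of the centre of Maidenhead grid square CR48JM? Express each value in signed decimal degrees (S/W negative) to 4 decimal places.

88.5208, -131.2083

Field C=2, R=17: +2·20° lon, +17·10° lat → SW at lon -140°, lat 80°.
Square 4, 8: +4·2° lon, +8·1° lat → SW at lon -132°, lat 88°.
Subsquare j=9, m=12: +9·0.0833333° lon, +12·0.0416667° lat → SW at lon -131.25°, lat 88.5°.
Cell spans 0.0833333° lon × 0.0416667° lat. Centre is SW corner plus half of each.
latitude 88.5208, longitude -131.2083.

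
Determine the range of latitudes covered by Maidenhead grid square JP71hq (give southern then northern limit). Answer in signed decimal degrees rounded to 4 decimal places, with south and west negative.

61.6667, 61.7083

Field J=9, P=15: +9·20° lon, +15·10° lat → SW at lon 0°, lat 60°.
Square 7, 1: +7·2° lon, +1·1° lat → SW at lon 14°, lat 61°.
Subsquare h=7, q=16: +7·0.0833333° lon, +16·0.0416667° lat → SW at lon 14.5833°, lat 61.6667°.
Cell spans 0.0833333° lon × 0.0416667° lat.
south 61.6667, north 61.7083.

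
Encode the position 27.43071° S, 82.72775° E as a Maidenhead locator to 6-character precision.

NG12in

Add 180° to longitude and 90° to latitude: 262.7278, 62.5693.
Field (20°×10°, letters A–R): 262.7278/20 → 13 → N, 62.5693/10 → 6 → G; chars NG.
Square (2°×1°, digits 0–9): 2.7278/2 → 1, 2.5693/1 → 2; chars 12.
Subsquare (5′×2.5′, letters a–x): 0.7278/0.0833333 → 8 → i, 0.5693/0.0416667 → 13 → n; chars in.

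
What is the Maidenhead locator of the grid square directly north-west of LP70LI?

LP70kj

Longitude subsquare l = 11; −1 → 10 = k.
Latitude subsquare i = 8; +1 → 9 = j.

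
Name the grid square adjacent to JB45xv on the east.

JB55av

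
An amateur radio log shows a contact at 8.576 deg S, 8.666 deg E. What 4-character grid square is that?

Add 180° to longitude and 90° to latitude: 188.67, 81.42.
Field: 188.67/20 → 9 → J, 81.42/10 → 8 → I; chars JI.
Square: 8.67/2 → 4, 1.42/1 → 1; chars 41.

JI41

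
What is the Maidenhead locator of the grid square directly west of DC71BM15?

DC71bm05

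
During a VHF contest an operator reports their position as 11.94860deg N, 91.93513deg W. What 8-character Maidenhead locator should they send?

EK41aw77

Offset from 180°W / 90°S: lon 88.06487°, lat 101.94860°.
Field: lon ⌊88.06487/20⌋ = 4 → E; lat ⌊101.94860/10⌋ = 10 → K.
Square: lon ⌊8.06487/2⌋ = 4; lat ⌊1.94860/1⌋ = 1.
Subsquare: lon ⌊0.06487/0.0833333⌋ = 0 → a; lat ⌊0.94860/0.0416667⌋ = 22 → w.
Extended square: lon ⌊0.06487/0.00833333⌋ = 7; lat ⌊0.03193/0.00416667⌋ = 7.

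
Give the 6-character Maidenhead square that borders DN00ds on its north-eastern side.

Longitude subsquare d = 3; +1 → 4 = e.
Latitude subsquare s = 18; +1 → 19 = t.

DN00et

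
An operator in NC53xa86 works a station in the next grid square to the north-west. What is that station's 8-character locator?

NC53xa77

Longitude extended square 8; −1 → 7.
Latitude extended square 6; +1 → 7.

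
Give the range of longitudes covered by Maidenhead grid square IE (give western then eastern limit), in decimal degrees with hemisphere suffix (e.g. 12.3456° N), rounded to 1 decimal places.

20.0° W, 0.0° E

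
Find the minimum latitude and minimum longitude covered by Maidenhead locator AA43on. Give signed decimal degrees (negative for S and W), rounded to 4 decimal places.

-86.4583, -170.8333

Field A=0, A=0: +0·20° lon, +0·10° lat → SW at lon -180°, lat -90°.
Square 4, 3: +4·2° lon, +3·1° lat → SW at lon -172°, lat -87°.
Subsquare o=14, n=13: +14·0.0833333° lon, +13·0.0416667° lat → SW at lon -170.833°, lat -86.4583°.
latitude -86.4583, longitude -170.8333.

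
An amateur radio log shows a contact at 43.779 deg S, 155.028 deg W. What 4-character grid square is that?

Shift to the Maidenhead origin (180°W, 90°S): lon 24.97, lat 46.22.
Field: 24.97/20 → 1 → B, 46.22/10 → 4 → E; chars BE.
Square: 4.97/2 → 2, 6.22/1 → 6; chars 26.

BE26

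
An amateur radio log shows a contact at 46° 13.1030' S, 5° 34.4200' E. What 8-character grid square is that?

JE23ss87

Shift to the Maidenhead origin (180°W, 90°S): lon 185.57367, lat 43.78162.
Field (20°×10°, letters A–R): lon ⌊185.57367/20⌋ = 9 → J; lat ⌊43.78162/10⌋ = 4 → E.
Square (2°×1°, digits 0–9): lon ⌊5.57367/2⌋ = 2; lat ⌊3.78162/1⌋ = 3.
Subsquare (5′×2.5′, letters a–x): lon ⌊1.57367/0.0833333⌋ = 18 → s; lat ⌊0.78162/0.0416667⌋ = 18 → s.
Extended square (30″×15″, digits 0–9): lon ⌊0.07367/0.00833333⌋ = 8; lat ⌊0.03162/0.00416667⌋ = 7.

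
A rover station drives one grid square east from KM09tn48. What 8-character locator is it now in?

Longitude extended square 4; +1 → 5.
The latitude characters are unchanged.

KM09tn58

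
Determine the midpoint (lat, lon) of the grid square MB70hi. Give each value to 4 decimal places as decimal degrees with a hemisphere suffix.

Field M=12, B=1: +12·20° lon, +1·10° lat → SW at lon 60°, lat -80°.
Square 7, 0: +7·2° lon, +0·1° lat → SW at lon 74°, lat -80°.
Subsquare h=7, i=8: +7·0.0833333° lon, +8·0.0416667° lat → SW at lon 74.5833°, lat -79.6667°.
Cell spans 0.0833333° lon × 0.0416667° lat. Centre is SW corner plus half of each.
latitude 79.6458° S, longitude 74.6250° E.

79.6458° S, 74.6250° E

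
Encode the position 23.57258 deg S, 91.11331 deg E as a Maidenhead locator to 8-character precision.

NG56nk32

Shift to the Maidenhead origin (180°W, 90°S): lon 271.11331, lat 66.42742.
Field: lon ⌊271.11331/20⌋ = 13 → N; lat ⌊66.42742/10⌋ = 6 → G.
Square: lon ⌊11.11331/2⌋ = 5; lat ⌊6.42742/1⌋ = 6.
Subsquare: lon ⌊1.11331/0.0833333⌋ = 13 → n; lat ⌊0.42742/0.0416667⌋ = 10 → k.
Extended square: lon ⌊0.02998/0.00833333⌋ = 3; lat ⌊0.01075/0.00416667⌋ = 2.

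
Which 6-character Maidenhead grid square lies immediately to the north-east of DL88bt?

DL88cu

Longitude subsquare b = 1; +1 → 2 = c.
Latitude subsquare t = 19; +1 → 20 = u.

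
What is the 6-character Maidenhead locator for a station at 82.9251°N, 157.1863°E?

Add 180° to longitude and 90° to latitude: 337.1863, 172.9251.
Field (20°×10°, letters A–R): 337.1863/20 → 16 → Q, 172.9251/10 → 17 → R; chars QR.
Square (2°×1°, digits 0–9): 17.1863/2 → 8, 2.9251/1 → 2; chars 82.
Subsquare (5′×2.5′, letters a–x): 1.1863/0.0833333 → 14 → o, 0.9251/0.0416667 → 22 → w; chars ow.

QR82ow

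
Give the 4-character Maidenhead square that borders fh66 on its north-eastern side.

Longitude square 6; +1 → 7.
Latitude square 6; +1 → 7.

FH77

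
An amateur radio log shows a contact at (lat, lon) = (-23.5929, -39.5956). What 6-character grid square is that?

HG06ej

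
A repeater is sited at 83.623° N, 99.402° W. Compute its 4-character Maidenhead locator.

Add 180° to longitude and 90° to latitude: 80.60, 173.62.
Field (20°×10°, letters A–R): lon ⌊80.60/20⌋ = 4 → E; lat ⌊173.62/10⌋ = 17 → R.
Square (2°×1°, digits 0–9): lon ⌊0.60/2⌋ = 0; lat ⌊3.62/1⌋ = 3.

ER03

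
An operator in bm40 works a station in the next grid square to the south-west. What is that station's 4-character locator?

BL39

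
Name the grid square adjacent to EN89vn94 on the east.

EN89wn04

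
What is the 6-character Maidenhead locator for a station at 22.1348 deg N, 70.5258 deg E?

ML52gd

Offset from 180°W / 90°S: lon 250.5258°, lat 112.1348°.
Field: 250.5258/20 → 12 → M, 112.1348/10 → 11 → L; chars ML.
Square: 10.5258/2 → 5, 2.1348/1 → 2; chars 52.
Subsquare: 0.5258/0.0833333 → 6 → g, 0.1348/0.0416667 → 3 → d; chars gd.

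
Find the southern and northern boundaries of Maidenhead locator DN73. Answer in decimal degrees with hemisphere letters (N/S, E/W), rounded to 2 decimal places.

43.00° N, 44.00° N

Field D=3, N=13: +3·20° lon, +13·10° lat → SW at lon -120°, lat 40°.
Square 7, 3: +7·2° lon, +3·1° lat → SW at lon -106°, lat 43°.
Cell spans 2° lon × 1° lat.
south 43.00° N, north 44.00° N.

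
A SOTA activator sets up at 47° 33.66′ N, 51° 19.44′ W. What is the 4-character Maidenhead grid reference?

GN47

Offset from 180°W / 90°S: lon 128.68°, lat 137.56°.
Field: 128.68/20 → 6 → G, 137.56/10 → 13 → N; chars GN.
Square: 8.68/2 → 4, 7.56/1 → 7; chars 47.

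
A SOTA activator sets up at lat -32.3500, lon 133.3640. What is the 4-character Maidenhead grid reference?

Add 180° to longitude and 90° to latitude: 313.36, 57.65.
Field (20°×10°, letters A–R): 313.36/20 → 15 → P, 57.65/10 → 5 → F; chars PF.
Square (2°×1°, digits 0–9): 13.36/2 → 6, 7.65/1 → 7; chars 67.

PF67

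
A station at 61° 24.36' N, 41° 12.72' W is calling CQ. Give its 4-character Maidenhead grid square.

Offset from 180°W / 90°S: lon 138.79°, lat 151.41°.
Field: lon ⌊138.79/20⌋ = 6 → G; lat ⌊151.41/10⌋ = 15 → P.
Square: lon ⌊18.79/2⌋ = 9; lat ⌊1.41/1⌋ = 1.

GP91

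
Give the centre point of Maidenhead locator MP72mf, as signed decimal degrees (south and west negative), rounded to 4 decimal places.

Field M=12, P=15: +12·20° lon, +15·10° lat → SW at lon 60°, lat 60°.
Square 7, 2: +7·2° lon, +2·1° lat → SW at lon 74°, lat 62°.
Subsquare m=12, f=5: +12·0.0833333° lon, +5·0.0416667° lat → SW at lon 75°, lat 62.2083°.
Cell spans 0.0833333° lon × 0.0416667° lat. Centre is SW corner plus half of each.
latitude 62.2292, longitude 75.0417.

62.2292, 75.0417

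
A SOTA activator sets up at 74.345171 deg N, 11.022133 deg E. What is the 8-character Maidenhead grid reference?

JQ54mi22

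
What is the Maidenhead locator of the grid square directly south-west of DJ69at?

Longitude subsquare a = 0; −1 → -1, wraps to 23 = x, carry into square.
Longitude square 6; −1 → 5.
Latitude subsquare t = 19; −1 → 18 = s.

DJ59xs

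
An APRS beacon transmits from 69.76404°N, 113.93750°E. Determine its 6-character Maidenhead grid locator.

Offset from 180°W / 90°S: lon 293.9375°, lat 159.7640°.
Field: lon ⌊293.9375/20⌋ = 14 → O; lat ⌊159.7640/10⌋ = 15 → P.
Square: lon ⌊13.9375/2⌋ = 6; lat ⌊9.7640/1⌋ = 9.
Subsquare: lon ⌊1.9375/0.0833333⌋ = 23 → x; lat ⌊0.7640/0.0416667⌋ = 18 → s.

OP69xs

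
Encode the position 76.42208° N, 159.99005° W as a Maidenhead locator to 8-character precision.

Add 180° to longitude and 90° to latitude: 20.00995, 166.42208.
Field: 20.00995/20 → 1 → B, 166.42208/10 → 16 → Q; chars BQ.
Square: 0.00995/2 → 0, 6.42208/1 → 6; chars 06.
Subsquare: 0.00995/0.0833333 → 0 → a, 0.42208/0.0416667 → 10 → k; chars ak.
Extended square: 0.00995/0.00833333 → 1, 0.00541/0.00416667 → 1; chars 11.

BQ06ak11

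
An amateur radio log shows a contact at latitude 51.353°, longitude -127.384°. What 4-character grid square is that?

CO61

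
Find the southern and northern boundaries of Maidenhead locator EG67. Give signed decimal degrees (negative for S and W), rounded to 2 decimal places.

-23.00, -22.00

Field E=4, G=6: +4·20° lon, +6·10° lat → SW at lon -100°, lat -30°.
Square 6, 7: +6·2° lon, +7·1° lat → SW at lon -88°, lat -23°.
Cell spans 2° lon × 1° lat.
south -23.00, north -22.00.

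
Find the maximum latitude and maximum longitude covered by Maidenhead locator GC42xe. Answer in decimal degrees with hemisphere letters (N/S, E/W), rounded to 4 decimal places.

67.7917° S, 50.0000° W

Field G=6, C=2: +6·20° lon, +2·10° lat → SW at lon -60°, lat -70°.
Square 4, 2: +4·2° lon, +2·1° lat → SW at lon -52°, lat -68°.
Subsquare x=23, e=4: +23·0.0833333° lon, +4·0.0416667° lat → SW at lon -50.0833°, lat -67.8333°.
Cell spans 0.0833333° lon × 0.0416667° lat. NE corner is SW corner plus one full cell.
latitude 67.7917° S, longitude 50.0000° W.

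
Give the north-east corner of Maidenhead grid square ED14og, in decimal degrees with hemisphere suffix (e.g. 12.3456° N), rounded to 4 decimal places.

Field E=4, D=3: +4·20° lon, +3·10° lat → SW at lon -100°, lat -60°.
Square 1, 4: +1·2° lon, +4·1° lat → SW at lon -98°, lat -56°.
Subsquare o=14, g=6: +14·0.0833333° lon, +6·0.0416667° lat → SW at lon -96.8333°, lat -55.75°.
Cell spans 0.0833333° lon × 0.0416667° lat. NE corner is SW corner plus one full cell.
latitude 55.7083° S, longitude 96.7500° W.

55.7083° S, 96.7500° W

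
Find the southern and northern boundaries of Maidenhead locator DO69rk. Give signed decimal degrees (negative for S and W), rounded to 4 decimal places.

Field D=3, O=14: +3·20° lon, +14·10° lat → SW at lon -120°, lat 50°.
Square 6, 9: +6·2° lon, +9·1° lat → SW at lon -108°, lat 59°.
Subsquare r=17, k=10: +17·0.0833333° lon, +10·0.0416667° lat → SW at lon -106.583°, lat 59.4167°.
Cell spans 0.0833333° lon × 0.0416667° lat.
south 59.4167, north 59.4583.

59.4167, 59.4583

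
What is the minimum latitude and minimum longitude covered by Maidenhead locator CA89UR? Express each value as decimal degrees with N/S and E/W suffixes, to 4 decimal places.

Field C=2, A=0: +2·20° lon, +0·10° lat → SW at lon -140°, lat -90°.
Square 8, 9: +8·2° lon, +9·1° lat → SW at lon -124°, lat -81°.
Subsquare u=20, r=17: +20·0.0833333° lon, +17·0.0416667° lat → SW at lon -122.333°, lat -80.2917°.
latitude 80.2917° S, longitude 122.3333° W.

80.2917° S, 122.3333° W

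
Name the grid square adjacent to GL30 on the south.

Latitude square 0; −1 → -1, wraps to 9, carry into field.
Latitude field L = 11; −1 → 10 = K.
The longitude characters are unchanged.

GK39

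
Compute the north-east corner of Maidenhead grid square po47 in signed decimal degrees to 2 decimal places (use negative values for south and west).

Field P=15, O=14: +15·20° lon, +14·10° lat → SW at lon 120°, lat 50°.
Square 4, 7: +4·2° lon, +7·1° lat → SW at lon 128°, lat 57°.
Cell spans 2° lon × 1° lat. NE corner is SW corner plus one full cell.
latitude 58.00, longitude 130.00.

58.00, 130.00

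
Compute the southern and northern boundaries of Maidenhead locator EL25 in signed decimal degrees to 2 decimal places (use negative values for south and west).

25.00, 26.00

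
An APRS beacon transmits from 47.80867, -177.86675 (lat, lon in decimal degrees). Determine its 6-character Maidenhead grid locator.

AN17bt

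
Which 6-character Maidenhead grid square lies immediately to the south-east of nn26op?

NN26po

Longitude subsquare o = 14; +1 → 15 = p.
Latitude subsquare p = 15; −1 → 14 = o.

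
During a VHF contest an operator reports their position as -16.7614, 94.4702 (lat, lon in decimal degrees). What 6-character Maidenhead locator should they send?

NH73ff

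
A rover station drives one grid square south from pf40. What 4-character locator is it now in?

PE49

Latitude square 0; −1 → -1, wraps to 9, carry into field.
Latitude field F = 5; −1 → 4 = E.
The longitude characters are unchanged.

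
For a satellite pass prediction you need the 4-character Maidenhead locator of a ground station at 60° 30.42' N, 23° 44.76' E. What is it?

KP10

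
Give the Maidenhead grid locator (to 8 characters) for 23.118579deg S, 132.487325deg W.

CG36sv11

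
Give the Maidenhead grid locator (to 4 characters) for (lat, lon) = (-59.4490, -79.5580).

FD00

Shift to the Maidenhead origin (180°W, 90°S): lon 100.44, lat 30.55.
Field: 100.44/20 → 5 → F, 30.55/10 → 3 → D; chars FD.
Square: 0.44/2 → 0, 0.55/1 → 0; chars 00.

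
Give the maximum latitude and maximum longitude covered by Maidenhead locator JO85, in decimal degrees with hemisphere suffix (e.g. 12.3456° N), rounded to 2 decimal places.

56.00° N, 18.00° E

Field J=9, O=14: +9·20° lon, +14·10° lat → SW at lon 0°, lat 50°.
Square 8, 5: +8·2° lon, +5·1° lat → SW at lon 16°, lat 55°.
Cell spans 2° lon × 1° lat. NE corner is SW corner plus one full cell.
latitude 56.00° N, longitude 18.00° E.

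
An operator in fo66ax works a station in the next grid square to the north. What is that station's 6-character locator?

Latitude subsquare x = 23; +1 → 24, wraps to 0 = a, carry into square.
Latitude square 6; +1 → 7.
The longitude characters are unchanged.

FO67aa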